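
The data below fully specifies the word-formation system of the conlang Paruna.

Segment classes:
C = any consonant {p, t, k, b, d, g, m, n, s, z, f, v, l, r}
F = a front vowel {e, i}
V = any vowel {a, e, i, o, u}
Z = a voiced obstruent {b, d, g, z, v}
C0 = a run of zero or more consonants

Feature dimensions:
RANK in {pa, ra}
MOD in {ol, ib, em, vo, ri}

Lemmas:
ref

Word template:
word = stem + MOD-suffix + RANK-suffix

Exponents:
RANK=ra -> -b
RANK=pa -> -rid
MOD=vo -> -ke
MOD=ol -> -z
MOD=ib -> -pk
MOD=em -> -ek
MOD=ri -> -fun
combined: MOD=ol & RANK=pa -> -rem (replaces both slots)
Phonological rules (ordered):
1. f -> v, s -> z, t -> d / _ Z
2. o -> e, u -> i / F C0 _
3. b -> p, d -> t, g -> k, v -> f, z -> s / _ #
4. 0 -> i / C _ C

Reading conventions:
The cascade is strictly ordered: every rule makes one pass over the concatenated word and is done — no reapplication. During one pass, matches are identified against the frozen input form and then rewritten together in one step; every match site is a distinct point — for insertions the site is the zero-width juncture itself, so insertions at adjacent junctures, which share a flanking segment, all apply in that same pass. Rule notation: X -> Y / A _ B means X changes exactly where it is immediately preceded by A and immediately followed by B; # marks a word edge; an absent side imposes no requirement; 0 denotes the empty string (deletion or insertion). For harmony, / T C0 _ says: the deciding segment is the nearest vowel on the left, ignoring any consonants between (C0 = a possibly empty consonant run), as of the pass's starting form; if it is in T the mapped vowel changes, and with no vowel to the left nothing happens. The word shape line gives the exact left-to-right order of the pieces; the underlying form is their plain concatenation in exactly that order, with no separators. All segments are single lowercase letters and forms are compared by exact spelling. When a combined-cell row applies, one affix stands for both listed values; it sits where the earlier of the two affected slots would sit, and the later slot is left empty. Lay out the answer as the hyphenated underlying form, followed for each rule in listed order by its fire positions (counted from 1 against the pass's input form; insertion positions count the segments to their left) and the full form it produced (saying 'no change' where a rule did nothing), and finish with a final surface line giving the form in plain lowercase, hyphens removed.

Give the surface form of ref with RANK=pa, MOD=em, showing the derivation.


underlying: ref-ek-rid
1. f -> v, s -> z, t -> d / _ Z: no change
2. o -> e, u -> i / F C0 _: no change
3. b -> p, d -> t, g -> k, v -> f, z -> s / _ #: fires at position(s) 8: refekrit
4. 0 -> i / C _ C: inserts after position(s) 5: refekirit
surface: refekirit


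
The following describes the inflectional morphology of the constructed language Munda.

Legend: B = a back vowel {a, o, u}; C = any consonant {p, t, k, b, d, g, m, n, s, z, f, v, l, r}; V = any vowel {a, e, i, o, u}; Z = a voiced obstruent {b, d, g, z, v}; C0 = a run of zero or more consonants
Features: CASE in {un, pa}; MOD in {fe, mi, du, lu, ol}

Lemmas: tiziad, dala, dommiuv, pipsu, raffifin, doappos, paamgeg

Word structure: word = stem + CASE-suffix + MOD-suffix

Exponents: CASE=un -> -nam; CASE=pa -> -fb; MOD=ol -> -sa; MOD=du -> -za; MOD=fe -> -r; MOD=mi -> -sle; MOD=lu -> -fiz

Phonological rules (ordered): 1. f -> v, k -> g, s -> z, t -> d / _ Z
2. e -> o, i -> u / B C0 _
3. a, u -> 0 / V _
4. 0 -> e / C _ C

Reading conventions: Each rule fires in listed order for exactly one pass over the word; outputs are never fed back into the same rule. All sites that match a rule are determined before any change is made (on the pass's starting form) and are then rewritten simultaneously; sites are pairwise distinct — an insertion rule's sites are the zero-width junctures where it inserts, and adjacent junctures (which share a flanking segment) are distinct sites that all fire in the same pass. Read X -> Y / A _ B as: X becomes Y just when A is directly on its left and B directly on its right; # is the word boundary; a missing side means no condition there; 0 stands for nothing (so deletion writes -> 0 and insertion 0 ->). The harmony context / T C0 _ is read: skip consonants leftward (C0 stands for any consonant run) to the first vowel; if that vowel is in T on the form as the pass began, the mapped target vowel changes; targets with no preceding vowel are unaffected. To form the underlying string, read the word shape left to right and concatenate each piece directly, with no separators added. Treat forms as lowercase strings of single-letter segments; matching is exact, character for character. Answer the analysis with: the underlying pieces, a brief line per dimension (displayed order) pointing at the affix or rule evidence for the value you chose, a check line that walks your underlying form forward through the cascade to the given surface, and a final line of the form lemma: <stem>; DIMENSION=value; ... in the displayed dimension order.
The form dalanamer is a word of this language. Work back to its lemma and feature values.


underlying: dala-nam-r
CASE=un - signalled by the affix -nam
MOD=fe - signalled by the affix -r
check: dalanamr -> dalanamr -> dalanamr -> dalanamr -> dalanamer
lemma: dala; CASE=un; MOD=fe


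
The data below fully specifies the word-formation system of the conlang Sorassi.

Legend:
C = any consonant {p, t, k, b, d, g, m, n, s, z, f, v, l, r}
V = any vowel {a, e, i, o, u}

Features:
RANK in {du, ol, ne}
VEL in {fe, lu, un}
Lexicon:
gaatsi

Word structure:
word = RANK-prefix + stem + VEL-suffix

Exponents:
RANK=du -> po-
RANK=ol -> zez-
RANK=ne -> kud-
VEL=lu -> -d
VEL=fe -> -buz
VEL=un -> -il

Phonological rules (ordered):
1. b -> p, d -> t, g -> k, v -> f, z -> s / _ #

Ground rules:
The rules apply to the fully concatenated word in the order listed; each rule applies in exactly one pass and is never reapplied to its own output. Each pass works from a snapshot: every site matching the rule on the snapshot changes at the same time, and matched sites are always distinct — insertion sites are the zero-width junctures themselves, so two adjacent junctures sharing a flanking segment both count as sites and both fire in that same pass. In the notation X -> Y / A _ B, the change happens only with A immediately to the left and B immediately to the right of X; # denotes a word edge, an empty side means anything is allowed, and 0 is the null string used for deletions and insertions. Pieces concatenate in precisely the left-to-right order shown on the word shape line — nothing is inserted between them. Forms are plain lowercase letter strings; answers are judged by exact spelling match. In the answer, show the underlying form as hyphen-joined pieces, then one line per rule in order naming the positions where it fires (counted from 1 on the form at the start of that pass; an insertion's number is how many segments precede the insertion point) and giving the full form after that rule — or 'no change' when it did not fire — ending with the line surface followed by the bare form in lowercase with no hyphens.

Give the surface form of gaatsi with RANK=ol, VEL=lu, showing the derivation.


underlying: zez-gaatsi-d
1. b -> p, d -> t, g -> k, v -> f, z -> s / _ #: fires at position(s) 10: zezgaatsit
surface: zezgaatsit


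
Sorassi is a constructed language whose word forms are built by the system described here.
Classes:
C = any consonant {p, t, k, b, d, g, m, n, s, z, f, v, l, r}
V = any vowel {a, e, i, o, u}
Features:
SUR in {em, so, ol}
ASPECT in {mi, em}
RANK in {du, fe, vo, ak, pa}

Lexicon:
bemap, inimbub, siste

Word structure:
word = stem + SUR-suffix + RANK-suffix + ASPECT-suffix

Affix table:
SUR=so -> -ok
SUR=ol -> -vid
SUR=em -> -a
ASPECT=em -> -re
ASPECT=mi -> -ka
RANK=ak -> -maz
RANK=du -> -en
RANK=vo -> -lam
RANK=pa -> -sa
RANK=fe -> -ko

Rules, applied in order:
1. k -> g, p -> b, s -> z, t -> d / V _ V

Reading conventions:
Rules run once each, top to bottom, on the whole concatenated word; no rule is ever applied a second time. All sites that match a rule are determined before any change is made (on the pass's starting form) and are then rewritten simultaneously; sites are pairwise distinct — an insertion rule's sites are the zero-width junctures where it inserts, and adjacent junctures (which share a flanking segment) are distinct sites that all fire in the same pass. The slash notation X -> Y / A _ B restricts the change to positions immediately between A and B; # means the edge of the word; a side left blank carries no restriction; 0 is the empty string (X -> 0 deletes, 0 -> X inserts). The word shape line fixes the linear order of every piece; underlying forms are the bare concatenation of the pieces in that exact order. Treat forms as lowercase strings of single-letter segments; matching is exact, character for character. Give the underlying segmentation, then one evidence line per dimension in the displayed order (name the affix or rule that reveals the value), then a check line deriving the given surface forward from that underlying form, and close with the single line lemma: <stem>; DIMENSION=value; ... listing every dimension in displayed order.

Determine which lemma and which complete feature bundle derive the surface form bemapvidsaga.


underlying: bemap-vid-sa-ka
SUR=ol - signalled by the affix -vid
ASPECT=mi - signalled by the affix -ka
RANK=pa - signalled by the affix -sa
check: bemapvidsaka -> bemapvidsaga
lemma: bemap; SUR=ol; ASPECT=mi; RANK=pa


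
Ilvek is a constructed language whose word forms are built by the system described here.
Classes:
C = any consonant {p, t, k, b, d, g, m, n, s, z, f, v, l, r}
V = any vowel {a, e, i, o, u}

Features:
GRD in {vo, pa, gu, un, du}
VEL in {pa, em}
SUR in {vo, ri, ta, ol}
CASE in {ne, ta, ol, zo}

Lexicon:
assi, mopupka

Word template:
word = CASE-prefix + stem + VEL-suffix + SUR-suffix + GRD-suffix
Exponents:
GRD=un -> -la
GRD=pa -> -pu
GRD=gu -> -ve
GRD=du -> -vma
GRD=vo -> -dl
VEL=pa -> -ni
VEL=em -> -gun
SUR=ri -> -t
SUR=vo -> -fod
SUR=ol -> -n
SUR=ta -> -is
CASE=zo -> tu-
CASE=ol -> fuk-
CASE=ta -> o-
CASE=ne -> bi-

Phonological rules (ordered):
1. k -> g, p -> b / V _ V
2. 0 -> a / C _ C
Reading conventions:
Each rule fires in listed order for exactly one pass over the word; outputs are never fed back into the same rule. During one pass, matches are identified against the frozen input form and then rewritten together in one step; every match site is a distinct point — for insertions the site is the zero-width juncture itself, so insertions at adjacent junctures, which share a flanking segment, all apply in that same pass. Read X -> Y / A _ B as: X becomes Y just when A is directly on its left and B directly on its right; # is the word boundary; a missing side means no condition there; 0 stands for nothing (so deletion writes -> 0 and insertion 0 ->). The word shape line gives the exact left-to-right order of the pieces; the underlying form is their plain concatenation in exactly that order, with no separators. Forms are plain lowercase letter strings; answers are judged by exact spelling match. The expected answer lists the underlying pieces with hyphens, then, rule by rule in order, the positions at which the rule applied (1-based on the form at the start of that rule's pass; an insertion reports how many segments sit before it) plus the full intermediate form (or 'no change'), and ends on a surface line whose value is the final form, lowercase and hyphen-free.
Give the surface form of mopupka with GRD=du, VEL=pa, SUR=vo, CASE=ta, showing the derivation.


underlying: o-mopupka-ni-fod-vma
1. k -> g, p -> b / V _ V: fires at position(s) 4: omobupkanifodvma
2. 0 -> a / C _ C: inserts after position(s) 6, 13, 14: omobupakanifodavama
surface: omobupakanifodavama


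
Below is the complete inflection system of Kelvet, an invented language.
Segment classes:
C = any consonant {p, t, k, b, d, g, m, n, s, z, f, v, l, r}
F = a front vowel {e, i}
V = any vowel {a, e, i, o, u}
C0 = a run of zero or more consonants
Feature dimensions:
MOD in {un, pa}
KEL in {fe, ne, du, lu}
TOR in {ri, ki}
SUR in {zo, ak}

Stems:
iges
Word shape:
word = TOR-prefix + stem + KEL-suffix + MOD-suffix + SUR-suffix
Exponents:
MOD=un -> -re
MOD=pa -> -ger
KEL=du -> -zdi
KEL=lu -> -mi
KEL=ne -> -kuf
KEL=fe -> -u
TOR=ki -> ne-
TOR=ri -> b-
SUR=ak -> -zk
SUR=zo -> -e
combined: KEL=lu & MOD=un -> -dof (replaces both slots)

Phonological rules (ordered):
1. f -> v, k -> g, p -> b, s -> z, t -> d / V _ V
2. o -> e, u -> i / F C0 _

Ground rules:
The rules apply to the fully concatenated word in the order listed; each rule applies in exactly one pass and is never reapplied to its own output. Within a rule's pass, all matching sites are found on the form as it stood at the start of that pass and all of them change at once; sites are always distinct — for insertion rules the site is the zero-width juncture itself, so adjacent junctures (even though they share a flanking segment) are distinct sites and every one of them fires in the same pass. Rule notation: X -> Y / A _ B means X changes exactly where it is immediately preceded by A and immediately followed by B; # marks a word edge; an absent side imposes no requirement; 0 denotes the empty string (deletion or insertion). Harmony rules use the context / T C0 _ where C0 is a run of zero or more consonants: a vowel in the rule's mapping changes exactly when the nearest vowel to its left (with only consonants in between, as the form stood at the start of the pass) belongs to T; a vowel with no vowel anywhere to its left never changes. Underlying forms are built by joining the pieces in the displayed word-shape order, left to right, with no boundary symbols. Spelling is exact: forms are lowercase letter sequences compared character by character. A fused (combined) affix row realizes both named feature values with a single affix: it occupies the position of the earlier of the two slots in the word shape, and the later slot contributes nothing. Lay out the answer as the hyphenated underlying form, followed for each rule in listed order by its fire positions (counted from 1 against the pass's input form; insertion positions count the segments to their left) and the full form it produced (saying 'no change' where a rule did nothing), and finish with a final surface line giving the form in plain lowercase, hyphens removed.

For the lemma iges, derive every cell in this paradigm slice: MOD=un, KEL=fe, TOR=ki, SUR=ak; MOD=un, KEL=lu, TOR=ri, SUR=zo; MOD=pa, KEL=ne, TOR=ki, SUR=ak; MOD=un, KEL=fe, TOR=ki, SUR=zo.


cell MOD=un, KEL=fe, TOR=ki, SUR=ak:
underlying: ne-iges-u-re-zk
1. f -> v, k -> g, p -> b, s -> z, t -> d / V _ V: fires at position(s) 6: neigezurezk
2. o -> e, u -> i / F C0 _: fires at position(s) 7: neigezirezk
surface: neigezirezk

cell MOD=un, KEL=lu, TOR=ri, SUR=zo:
underlying: b-iges-dof-e
1. f -> v, k -> g, p -> b, s -> z, t -> d / V _ V: fires at position(s) 8: bigesdove
2. o -> e, u -> i / F C0 _: fires at position(s) 7: bigesdeve
surface: bigesdeve

cell MOD=pa, KEL=ne, TOR=ki, SUR=ak:
underlying: ne-iges-kuf-ger-zk
1. f -> v, k -> g, p -> b, s -> z, t -> d / V _ V: no change
2. o -> e, u -> i / F C0 _: fires at position(s) 8: neigeskifgerzk
surface: neigeskifgerzk

cell MOD=un, KEL=fe, TOR=ki, SUR=zo:
underlying: ne-iges-u-re-e
1. f -> v, k -> g, p -> b, s -> z, t -> d / V _ V: fires at position(s) 6: neigezuree
2. o -> e, u -> i / F C0 _: fires at position(s) 7: neigeziree
surface: neigeziree


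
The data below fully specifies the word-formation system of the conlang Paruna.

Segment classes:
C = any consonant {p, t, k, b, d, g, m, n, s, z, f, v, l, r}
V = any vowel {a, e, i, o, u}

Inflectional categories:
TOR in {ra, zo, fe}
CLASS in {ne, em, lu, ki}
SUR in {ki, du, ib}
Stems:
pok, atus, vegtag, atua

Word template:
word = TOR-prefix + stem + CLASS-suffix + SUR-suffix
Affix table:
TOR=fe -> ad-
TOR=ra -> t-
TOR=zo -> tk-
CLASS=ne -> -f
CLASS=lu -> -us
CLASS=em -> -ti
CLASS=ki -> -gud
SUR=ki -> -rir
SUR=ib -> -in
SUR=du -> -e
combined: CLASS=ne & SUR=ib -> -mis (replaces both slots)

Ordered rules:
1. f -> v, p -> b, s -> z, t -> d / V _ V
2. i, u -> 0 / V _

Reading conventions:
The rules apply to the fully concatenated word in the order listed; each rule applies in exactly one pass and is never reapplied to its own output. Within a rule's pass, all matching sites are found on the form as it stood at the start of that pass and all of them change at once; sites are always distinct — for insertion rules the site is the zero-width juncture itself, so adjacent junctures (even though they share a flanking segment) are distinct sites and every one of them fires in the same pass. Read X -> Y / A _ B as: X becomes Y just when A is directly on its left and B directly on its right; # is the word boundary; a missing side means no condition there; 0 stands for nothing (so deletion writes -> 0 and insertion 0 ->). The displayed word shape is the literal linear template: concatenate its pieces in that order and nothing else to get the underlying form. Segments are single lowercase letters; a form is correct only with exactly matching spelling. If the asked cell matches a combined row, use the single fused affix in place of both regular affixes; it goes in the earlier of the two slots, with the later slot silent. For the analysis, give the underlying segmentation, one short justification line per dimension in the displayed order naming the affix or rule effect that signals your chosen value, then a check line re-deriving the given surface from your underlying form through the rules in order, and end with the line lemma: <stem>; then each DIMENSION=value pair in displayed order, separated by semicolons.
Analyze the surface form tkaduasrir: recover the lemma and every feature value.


underlying: tk-atua-us-rir
TOR=zo - signalled by the affix tk-
CLASS=lu - signalled by the affix -us
SUR=ki - signalled by the affix -rir
check: tkatuausrir -> tkaduausrir -> tkaduasrir
lemma: atua; TOR=zo; CLASS=lu; SUR=ki


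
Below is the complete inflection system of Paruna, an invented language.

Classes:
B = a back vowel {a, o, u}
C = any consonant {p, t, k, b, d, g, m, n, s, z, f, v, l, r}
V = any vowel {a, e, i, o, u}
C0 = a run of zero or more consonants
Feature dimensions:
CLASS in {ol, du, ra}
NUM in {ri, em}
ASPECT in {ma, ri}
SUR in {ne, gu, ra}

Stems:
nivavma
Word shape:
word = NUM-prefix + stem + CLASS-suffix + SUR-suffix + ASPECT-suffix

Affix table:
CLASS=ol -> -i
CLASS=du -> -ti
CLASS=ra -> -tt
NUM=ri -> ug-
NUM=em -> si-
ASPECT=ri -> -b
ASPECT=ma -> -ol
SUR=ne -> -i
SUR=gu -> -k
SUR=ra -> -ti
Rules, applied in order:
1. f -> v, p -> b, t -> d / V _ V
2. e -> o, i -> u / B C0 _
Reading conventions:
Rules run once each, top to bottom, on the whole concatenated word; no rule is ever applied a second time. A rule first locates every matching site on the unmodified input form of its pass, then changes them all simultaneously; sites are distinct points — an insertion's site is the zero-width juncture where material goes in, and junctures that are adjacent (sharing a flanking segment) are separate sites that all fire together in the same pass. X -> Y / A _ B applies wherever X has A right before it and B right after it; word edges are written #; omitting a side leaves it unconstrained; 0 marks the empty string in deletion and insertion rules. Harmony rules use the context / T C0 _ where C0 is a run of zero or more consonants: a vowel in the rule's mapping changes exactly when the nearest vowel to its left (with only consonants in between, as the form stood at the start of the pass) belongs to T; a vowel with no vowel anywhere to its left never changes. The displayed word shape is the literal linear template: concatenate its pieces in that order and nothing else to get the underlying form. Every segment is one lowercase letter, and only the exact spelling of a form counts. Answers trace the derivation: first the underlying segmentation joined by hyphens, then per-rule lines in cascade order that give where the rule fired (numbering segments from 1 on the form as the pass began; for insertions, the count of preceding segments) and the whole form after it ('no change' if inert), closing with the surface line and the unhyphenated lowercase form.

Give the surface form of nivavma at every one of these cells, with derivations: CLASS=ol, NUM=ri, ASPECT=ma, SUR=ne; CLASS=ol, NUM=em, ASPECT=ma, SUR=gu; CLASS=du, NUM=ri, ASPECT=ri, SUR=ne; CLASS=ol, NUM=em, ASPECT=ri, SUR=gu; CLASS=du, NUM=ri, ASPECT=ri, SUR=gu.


cell CLASS=ol, NUM=ri, ASPECT=ma, SUR=ne:
underlying: ug-nivavma-i-i-ol
1. f -> v, p -> b, t -> d / V _ V: no change
2. e -> o, i -> u / B C0 _: fires at position(s) 4, 10: ugnuvavmauiol
surface: ugnuvavmauiol

cell CLASS=ol, NUM=em, ASPECT=ma, SUR=gu:
underlying: si-nivavma-i-k-ol
1. f -> v, p -> b, t -> d / V _ V: no change
2. e -> o, i -> u / B C0 _: fires at position(s) 10: sinivavmaukol
surface: sinivavmaukol

cell CLASS=du, NUM=ri, ASPECT=ri, SUR=ne:
underlying: ug-nivavma-ti-i-b
1. f -> v, p -> b, t -> d / V _ V: fires at position(s) 10: ugnivavmadiib
2. e -> o, i -> u / B C0 _: fires at position(s) 4, 11: ugnuvavmaduib
surface: ugnuvavmaduib

cell CLASS=ol, NUM=em, ASPECT=ri, SUR=gu:
underlying: si-nivavma-i-k-b
1. f -> v, p -> b, t -> d / V _ V: no change
2. e -> o, i -> u / B C0 _: fires at position(s) 10: sinivavmaukb
surface: sinivavmaukb

cell CLASS=du, NUM=ri, ASPECT=ri, SUR=gu:
underlying: ug-nivavma-ti-k-b
1. f -> v, p -> b, t -> d / V _ V: fires at position(s) 10: ugnivavmadikb
2. e -> o, i -> u / B C0 _: fires at position(s) 4, 11: ugnuvavmadukb
surface: ugnuvavmadukb


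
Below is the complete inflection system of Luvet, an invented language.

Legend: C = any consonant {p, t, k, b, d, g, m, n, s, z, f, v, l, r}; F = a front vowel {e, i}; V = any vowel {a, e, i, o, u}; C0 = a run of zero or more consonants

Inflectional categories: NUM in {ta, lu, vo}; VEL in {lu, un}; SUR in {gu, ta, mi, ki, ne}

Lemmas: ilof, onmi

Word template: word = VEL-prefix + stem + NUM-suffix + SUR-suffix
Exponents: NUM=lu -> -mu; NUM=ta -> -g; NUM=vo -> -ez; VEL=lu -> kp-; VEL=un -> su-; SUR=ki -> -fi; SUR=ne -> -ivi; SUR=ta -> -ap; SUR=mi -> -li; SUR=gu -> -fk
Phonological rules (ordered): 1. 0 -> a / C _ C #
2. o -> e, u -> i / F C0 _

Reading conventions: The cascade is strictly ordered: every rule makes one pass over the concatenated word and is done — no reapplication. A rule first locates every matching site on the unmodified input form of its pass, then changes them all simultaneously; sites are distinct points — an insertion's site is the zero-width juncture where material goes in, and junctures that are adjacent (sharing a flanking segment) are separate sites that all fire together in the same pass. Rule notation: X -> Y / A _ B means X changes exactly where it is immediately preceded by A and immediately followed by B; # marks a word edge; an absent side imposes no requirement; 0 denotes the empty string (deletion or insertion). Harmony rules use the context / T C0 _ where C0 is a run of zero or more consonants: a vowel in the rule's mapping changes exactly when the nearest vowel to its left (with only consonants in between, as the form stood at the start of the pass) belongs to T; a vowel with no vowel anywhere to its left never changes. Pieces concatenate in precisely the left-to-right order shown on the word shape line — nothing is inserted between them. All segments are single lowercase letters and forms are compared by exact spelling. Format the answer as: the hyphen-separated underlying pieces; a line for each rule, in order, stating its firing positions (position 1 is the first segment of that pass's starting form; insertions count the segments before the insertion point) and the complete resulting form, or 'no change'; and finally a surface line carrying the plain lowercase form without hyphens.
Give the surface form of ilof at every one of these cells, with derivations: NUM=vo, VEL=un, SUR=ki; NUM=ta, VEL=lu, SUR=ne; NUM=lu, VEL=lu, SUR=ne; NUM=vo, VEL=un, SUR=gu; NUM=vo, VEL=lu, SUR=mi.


cell NUM=vo, VEL=un, SUR=ki:
underlying: su-ilof-ez-fi
1. 0 -> a / C _ C #: no change
2. o -> e, u -> i / F C0 _: fires at position(s) 5: suilefezfi
surface: suilefezfi

cell NUM=ta, VEL=lu, SUR=ne:
underlying: kp-ilof-g-ivi
1. 0 -> a / C _ C #: no change
2. o -> e, u -> i / F C0 _: fires at position(s) 5: kpilefgivi
surface: kpilefgivi

cell NUM=lu, VEL=lu, SUR=ne:
underlying: kp-ilof-mu-ivi
1. 0 -> a / C _ C #: no change
2. o -> e, u -> i / F C0 _: fires at position(s) 5: kpilefmuivi
surface: kpilefmuivi

cell NUM=vo, VEL=un, SUR=gu:
underlying: su-ilof-ez-fk
1. 0 -> a / C _ C #: inserts after position(s) 9: suilofezfak
2. o -> e, u -> i / F C0 _: fires at position(s) 5: suilefezfak
surface: suilefezfak

cell NUM=vo, VEL=lu, SUR=mi:
underlying: kp-ilof-ez-li
1. 0 -> a / C _ C #: no change
2. o -> e, u -> i / F C0 _: fires at position(s) 5: kpilefezli
surface: kpilefezli


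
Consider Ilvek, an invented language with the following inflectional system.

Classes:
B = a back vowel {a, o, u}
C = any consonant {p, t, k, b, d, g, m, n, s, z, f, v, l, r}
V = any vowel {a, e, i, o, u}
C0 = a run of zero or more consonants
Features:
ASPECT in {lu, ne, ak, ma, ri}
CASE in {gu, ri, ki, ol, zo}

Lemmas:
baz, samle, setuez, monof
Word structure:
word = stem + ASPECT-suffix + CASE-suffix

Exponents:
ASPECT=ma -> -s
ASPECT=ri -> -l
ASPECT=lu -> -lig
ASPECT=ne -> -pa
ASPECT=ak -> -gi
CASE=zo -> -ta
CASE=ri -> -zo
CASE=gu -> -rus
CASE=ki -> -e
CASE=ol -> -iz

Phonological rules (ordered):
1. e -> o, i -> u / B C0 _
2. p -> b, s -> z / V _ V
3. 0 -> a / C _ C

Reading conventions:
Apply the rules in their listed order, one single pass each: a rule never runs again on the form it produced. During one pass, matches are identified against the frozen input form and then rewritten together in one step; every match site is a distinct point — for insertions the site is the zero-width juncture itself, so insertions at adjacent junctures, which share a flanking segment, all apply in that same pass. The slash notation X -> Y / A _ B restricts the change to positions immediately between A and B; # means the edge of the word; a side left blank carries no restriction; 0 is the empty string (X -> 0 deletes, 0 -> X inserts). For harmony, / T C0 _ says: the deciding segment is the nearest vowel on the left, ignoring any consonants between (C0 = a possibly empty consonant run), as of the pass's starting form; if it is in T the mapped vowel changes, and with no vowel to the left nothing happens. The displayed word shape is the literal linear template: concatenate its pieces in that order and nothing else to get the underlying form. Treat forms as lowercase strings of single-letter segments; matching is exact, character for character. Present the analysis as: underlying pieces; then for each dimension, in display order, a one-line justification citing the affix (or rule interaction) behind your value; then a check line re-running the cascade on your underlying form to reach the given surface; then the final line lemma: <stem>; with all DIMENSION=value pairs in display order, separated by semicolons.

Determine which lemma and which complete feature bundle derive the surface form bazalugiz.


underlying: baz-lig-iz
ASPECT=lu - signalled by the affix -lig
CASE=ol - signalled by the affix -iz
check: bazligiz -> bazlugiz -> bazlugiz -> bazalugiz
lemma: baz; ASPECT=lu; CASE=ol


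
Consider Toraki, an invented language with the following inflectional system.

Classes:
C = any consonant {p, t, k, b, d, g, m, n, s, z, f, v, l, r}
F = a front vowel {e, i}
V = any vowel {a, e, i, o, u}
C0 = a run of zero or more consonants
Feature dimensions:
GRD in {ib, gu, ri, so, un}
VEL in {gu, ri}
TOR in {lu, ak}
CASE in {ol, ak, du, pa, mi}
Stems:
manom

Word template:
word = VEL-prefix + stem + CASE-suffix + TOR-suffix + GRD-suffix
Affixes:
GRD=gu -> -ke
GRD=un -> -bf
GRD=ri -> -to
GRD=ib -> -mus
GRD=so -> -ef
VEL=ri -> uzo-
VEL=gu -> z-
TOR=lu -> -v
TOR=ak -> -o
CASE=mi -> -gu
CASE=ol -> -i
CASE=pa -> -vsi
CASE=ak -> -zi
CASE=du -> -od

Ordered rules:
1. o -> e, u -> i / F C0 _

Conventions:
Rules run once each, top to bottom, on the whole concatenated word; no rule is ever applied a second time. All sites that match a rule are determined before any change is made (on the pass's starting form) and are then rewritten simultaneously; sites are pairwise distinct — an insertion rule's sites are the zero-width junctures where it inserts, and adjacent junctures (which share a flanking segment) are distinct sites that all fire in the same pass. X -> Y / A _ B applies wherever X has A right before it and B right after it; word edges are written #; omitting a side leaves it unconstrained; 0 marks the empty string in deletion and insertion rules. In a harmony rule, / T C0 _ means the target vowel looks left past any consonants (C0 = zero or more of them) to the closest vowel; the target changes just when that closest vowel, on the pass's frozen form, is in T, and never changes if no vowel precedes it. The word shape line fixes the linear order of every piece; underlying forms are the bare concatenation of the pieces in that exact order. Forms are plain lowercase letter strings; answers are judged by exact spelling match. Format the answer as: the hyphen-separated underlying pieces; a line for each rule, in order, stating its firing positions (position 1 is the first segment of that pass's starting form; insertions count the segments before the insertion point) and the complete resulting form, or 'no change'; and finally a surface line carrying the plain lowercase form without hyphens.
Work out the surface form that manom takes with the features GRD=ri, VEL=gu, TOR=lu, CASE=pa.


underlying: z-manom-vsi-v-to
1. o -> e, u -> i / F C0 _: fires at position(s) 12: zmanomvsivte
surface: zmanomvsivte


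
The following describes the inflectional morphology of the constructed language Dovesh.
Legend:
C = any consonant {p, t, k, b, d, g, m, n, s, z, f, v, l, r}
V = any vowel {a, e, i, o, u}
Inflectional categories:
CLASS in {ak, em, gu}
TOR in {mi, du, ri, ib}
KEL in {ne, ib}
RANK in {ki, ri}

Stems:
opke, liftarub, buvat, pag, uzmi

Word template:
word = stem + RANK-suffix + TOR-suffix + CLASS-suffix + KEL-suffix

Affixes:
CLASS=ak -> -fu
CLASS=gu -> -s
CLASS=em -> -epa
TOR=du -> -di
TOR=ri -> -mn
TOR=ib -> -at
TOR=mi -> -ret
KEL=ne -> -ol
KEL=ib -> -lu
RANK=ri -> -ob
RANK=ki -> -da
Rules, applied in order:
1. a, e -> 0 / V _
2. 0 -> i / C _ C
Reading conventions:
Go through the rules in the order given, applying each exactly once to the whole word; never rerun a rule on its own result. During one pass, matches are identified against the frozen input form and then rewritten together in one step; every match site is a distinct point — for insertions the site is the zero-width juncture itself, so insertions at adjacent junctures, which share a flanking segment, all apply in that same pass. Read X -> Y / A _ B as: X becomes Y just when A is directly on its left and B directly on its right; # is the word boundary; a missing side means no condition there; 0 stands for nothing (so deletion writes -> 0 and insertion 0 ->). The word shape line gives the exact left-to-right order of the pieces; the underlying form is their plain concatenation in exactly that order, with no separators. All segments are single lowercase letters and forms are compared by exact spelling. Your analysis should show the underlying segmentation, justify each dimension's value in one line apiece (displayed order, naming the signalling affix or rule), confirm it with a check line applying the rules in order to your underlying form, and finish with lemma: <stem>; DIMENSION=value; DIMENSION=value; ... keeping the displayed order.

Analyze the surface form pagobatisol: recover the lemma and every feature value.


underlying: pag-ob-at-s-ol
CLASS=gu - signalled by the affix -s
TOR=ib - signalled by the affix -at
KEL=ne - signalled by the affix -ol
RANK=ri - signalled by the affix -ob
check: pagobatsol -> pagobatsol -> pagobatisol
lemma: pag; CLASS=gu; TOR=ib; KEL=ne; RANK=ri


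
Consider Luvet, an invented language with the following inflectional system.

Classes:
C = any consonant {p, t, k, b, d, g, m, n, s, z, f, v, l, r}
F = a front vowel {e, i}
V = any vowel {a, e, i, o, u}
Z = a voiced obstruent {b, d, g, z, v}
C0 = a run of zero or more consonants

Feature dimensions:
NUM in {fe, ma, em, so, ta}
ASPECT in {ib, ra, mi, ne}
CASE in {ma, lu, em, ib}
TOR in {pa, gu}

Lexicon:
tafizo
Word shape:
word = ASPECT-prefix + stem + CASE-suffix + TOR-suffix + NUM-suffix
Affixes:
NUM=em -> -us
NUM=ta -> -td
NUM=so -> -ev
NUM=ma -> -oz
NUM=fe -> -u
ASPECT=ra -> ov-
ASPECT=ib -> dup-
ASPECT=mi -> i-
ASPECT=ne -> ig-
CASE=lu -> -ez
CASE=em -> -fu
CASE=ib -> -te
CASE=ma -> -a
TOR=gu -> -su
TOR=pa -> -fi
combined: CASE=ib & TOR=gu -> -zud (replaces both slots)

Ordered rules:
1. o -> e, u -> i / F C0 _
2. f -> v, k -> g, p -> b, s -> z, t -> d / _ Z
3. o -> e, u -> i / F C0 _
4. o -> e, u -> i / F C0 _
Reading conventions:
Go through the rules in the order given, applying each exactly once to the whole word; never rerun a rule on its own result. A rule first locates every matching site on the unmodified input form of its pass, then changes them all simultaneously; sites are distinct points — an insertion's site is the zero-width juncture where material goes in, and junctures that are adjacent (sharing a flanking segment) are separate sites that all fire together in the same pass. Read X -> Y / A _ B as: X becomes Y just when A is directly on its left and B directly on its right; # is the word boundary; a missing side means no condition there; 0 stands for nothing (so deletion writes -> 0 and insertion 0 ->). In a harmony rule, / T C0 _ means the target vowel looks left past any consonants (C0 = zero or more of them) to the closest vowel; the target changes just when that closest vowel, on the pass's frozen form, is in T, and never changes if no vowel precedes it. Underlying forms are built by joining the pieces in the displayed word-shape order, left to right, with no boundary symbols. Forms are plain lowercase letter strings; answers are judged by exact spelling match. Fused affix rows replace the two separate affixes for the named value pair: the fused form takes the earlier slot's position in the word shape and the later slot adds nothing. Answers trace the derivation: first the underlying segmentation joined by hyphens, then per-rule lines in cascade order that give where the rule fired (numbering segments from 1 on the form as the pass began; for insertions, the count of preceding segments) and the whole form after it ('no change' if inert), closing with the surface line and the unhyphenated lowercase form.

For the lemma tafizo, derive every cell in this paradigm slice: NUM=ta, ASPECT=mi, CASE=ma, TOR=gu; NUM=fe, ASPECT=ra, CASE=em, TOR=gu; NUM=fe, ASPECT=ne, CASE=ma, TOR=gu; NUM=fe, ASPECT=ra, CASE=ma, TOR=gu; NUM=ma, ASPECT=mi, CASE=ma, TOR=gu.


cell NUM=ta, ASPECT=mi, CASE=ma, TOR=gu:
underlying: i-tafizo-a-su-td
1. o -> e, u -> i / F C0 _: fires at position(s) 7: itafizeasutd
2. f -> v, k -> g, p -> b, s -> z, t -> d / _ Z: fires at position(s) 11: itafizeasudd
3. o -> e, u -> i / F C0 _: no change
4. o -> e, u -> i / F C0 _: no change
surface: itafizeasudd

cell NUM=fe, ASPECT=ra, CASE=em, TOR=gu:
underlying: ov-tafizo-fu-su-u
1. o -> e, u -> i / F C0 _: fires at position(s) 8: ovtafizefusuu
2. f -> v, k -> g, p -> b, s -> z, t -> d / _ Z: no change
3. o -> e, u -> i / F C0 _: fires at position(s) 10: ovtafizefisuu
4. o -> e, u -> i / F C0 _: fires at position(s) 12: ovtafizefisiu
surface: ovtafizefisiu

cell NUM=fe, ASPECT=ne, CASE=ma, TOR=gu:
underlying: ig-tafizo-a-su-u
1. o -> e, u -> i / F C0 _: fires at position(s) 8: igtafizeasuu
2. f -> v, k -> g, p -> b, s -> z, t -> d / _ Z: no change
3. o -> e, u -> i / F C0 _: no change
4. o -> e, u -> i / F C0 _: no change
surface: igtafizeasuu

cell NUM=fe, ASPECT=ra, CASE=ma, TOR=gu:
underlying: ov-tafizo-a-su-u
1. o -> e, u -> i / F C0 _: fires at position(s) 8: ovtafizeasuu
2. f -> v, k -> g, p -> b, s -> z, t -> d / _ Z: no change
3. o -> e, u -> i / F C0 _: no change
4. o -> e, u -> i / F C0 _: no change
surface: ovtafizeasuu

cell NUM=ma, ASPECT=mi, CASE=ma, TOR=gu:
underlying: i-tafizo-a-su-oz
1. o -> e, u -> i / F C0 _: fires at position(s) 7: itafizeasuoz
2. f -> v, k -> g, p -> b, s -> z, t -> d / _ Z: no change
3. o -> e, u -> i / F C0 _: no change
4. o -> e, u -> i / F C0 _: no change
surface: itafizeasuoz


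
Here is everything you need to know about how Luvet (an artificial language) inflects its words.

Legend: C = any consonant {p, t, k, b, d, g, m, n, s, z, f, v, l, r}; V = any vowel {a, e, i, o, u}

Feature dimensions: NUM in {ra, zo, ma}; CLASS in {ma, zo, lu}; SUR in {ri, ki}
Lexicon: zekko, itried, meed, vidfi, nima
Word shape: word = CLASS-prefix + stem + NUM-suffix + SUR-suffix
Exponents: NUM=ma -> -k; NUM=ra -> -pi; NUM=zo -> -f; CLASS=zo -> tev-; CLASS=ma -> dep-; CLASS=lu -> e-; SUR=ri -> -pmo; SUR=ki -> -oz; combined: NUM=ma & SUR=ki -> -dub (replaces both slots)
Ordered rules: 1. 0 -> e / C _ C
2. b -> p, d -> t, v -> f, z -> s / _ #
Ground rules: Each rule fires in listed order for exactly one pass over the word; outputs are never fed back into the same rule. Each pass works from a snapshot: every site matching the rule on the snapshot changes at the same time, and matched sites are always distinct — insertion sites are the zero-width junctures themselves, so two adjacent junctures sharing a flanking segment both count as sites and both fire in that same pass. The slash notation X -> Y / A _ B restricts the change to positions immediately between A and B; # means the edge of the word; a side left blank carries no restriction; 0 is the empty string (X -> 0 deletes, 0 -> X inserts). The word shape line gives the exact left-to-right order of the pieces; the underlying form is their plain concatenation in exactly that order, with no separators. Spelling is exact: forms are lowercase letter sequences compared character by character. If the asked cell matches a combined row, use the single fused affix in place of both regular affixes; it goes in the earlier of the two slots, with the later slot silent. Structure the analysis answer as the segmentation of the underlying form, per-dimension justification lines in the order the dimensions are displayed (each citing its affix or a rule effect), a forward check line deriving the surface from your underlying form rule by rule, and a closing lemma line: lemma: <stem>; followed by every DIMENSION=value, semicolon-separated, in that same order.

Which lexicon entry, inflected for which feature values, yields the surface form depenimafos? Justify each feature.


underlying: dep-nima-f-oz
NUM=zo - signalled by the affix -f
CLASS=ma - signalled by the affix dep-
SUR=ki - signalled by the affix -oz
check: depnimafoz -> depenimafoz -> depenimafos
lemma: nima; NUM=zo; CLASS=ma; SUR=ki


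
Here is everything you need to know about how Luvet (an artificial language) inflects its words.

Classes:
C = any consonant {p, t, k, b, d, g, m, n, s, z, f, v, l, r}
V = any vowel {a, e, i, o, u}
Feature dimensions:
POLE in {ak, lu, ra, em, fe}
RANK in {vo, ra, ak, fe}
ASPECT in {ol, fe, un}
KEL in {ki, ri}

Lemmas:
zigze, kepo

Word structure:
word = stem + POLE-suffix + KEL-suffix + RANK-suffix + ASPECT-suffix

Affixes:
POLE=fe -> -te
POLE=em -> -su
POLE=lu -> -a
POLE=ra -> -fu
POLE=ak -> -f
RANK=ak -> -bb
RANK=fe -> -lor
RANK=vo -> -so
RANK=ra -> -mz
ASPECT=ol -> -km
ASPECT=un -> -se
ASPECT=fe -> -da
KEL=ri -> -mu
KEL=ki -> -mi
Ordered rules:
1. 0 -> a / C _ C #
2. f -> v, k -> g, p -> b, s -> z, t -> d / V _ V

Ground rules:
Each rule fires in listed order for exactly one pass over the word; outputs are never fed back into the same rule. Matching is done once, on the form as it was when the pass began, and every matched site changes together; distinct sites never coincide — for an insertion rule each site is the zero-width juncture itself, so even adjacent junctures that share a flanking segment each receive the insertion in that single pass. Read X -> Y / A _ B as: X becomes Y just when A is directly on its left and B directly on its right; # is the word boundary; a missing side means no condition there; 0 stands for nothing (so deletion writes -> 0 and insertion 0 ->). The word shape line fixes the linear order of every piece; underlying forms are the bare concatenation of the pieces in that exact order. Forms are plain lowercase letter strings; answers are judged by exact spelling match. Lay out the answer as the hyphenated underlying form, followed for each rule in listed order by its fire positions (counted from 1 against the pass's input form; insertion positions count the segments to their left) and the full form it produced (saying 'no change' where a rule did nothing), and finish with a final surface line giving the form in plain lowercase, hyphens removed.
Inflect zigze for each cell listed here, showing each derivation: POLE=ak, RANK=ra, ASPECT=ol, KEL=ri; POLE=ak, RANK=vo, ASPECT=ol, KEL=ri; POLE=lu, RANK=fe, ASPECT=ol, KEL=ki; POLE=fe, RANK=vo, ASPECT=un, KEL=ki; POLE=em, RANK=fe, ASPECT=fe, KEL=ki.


cell POLE=ak, RANK=ra, ASPECT=ol, KEL=ri:
underlying: zigze-f-mu-mz-km
1. 0 -> a / C _ C #: inserts after position(s) 11: zigzefmumzkam
2. f -> v, k -> g, p -> b, s -> z, t -> d / V _ V: no change
surface: zigzefmumzkam

cell POLE=ak, RANK=vo, ASPECT=ol, KEL=ri:
underlying: zigze-f-mu-so-km
1. 0 -> a / C _ C #: inserts after position(s) 11: zigzefmusokam
2. f -> v, k -> g, p -> b, s -> z, t -> d / V _ V: fires at position(s) 9, 11: zigzefmuzogam
surface: zigzefmuzogam

cell POLE=lu, RANK=fe, ASPECT=ol, KEL=ki:
underlying: zigze-a-mi-lor-km
1. 0 -> a / C _ C #: inserts after position(s) 12: zigzeamilorkam
2. f -> v, k -> g, p -> b, s -> z, t -> d / V _ V: no change
surface: zigzeamilorkam

cell POLE=fe, RANK=vo, ASPECT=un, KEL=ki:
underlying: zigze-te-mi-so-se
1. 0 -> a / C _ C #: no change
2. f -> v, k -> g, p -> b, s -> z, t -> d / V _ V: fires at position(s) 6, 10, 12: zigzedemizoze
surface: zigzedemizoze

cell POLE=em, RANK=fe, ASPECT=fe, KEL=ki:
underlying: zigze-su-mi-lor-da
1. 0 -> a / C _ C #: no change
2. f -> v, k -> g, p -> b, s -> z, t -> d / V _ V: fires at position(s) 6: zigzezumilorda
surface: zigzezumilorda
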